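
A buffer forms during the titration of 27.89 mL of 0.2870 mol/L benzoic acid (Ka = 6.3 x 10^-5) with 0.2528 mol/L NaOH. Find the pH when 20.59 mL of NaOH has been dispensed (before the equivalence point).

Initial n(C6H5COOH) = 0.2870 x 0.02789 = 0.008004 mol.
n(NaOH) added = 0.2528 x 0.02059 = 0.005205 mol, converting that many moles of C6H5COOH to C6H5COO-.
Remaining n(C6H5COOH) = 0.002799 mol; n(C6H5COO-) = 0.005205 mol.
By Henderson-Hasselbalch, pH = pKa + log([A^-]/[HA]) = 4.20 + log(0.005205/0.002799) = 4.20 + (+0.27) = 4.47.

4.47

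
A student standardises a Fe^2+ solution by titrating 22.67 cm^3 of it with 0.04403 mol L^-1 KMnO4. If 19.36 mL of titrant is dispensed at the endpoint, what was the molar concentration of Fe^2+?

0.188 M

n(KMnO4) = 0.04403 x 0.01936 = 0.0008524 mol.
From the balanced equation, 1 mol KMnO4 reacts with 5 mol Fe^2+, so n(Fe^2+) = 0.0008524 x 5/1 = 0.004262 mol.
[Fe^2+] = 0.004262 / 0.02267 L = 0.188 M.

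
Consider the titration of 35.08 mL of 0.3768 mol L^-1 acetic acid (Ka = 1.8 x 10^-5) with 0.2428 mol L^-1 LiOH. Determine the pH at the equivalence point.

n(CH3COOH) = 0.3768 x 0.03508 = 0.01322 mol; V(LiOH) at equivalence = 0.01322/0.2428 = 0.05444 L.
At equivalence all the acid is converted to CH3COO-; total volume = 0.03508 + 0.05444 = 0.08952 L, so [CH3COO-] = 0.01322/0.08952 = 0.1477 M.
Kb = Kw/Ka = 1.0e-14 / 1.8 x 10^-5 = 5.56e-10.
[OH^-] = sqrt(Kb x [CH3COO-]) = sqrt(5.56e-10 x 0.1477) = 9.06e-6 M.
pOH = 5.04, so pH = 14.00 - 5.04 = 8.96.

8.96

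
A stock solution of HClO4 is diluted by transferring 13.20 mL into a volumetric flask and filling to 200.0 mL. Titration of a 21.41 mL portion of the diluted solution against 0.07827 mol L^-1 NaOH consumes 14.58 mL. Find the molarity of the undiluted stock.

0.808 M

n(NaOH) = 0.07827 x 0.01458 = 0.001141 mol.
n(HClO4) in the aliquot = 0.001141 mol.
[diluted HClO4] = 0.001141 / 0.02141 = 0.05330 M.
Dilution factor = 200.0/13.20 = 15.15, so [stock] = 0.05330 x 15.15 = 0.808 M.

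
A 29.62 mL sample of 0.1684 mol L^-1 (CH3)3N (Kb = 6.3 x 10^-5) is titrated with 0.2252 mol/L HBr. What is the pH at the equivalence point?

n((CH3)3N) = 0.1684 x 0.02962 = 0.004988 mol; V(HBr) at equivalence = 0.004988/0.2252 = 0.02215 L.
At equivalence the base is fully converted to (CH3)3NH+; total volume = 0.05177 L, so [(CH3)3NH+] = 0.004988/0.05177 = 0.09635 M.
Ka((CH3)3NH+) = Kw/Kb = 1.0e-14 / 6.3 x 10^-5 = 1.59e-10.
[H^+] = sqrt(Ka x [(CH3)3NH+]) = sqrt(1.59e-10 x 0.09635) = 3.91e-6 M.
pH = -log(3.91e-6) = 5.41.

5.41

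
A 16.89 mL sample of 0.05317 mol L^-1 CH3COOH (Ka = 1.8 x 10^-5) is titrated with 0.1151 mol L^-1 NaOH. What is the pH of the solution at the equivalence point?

n(CH3COOH) = 0.05317 x 0.01689 = 0.0008980 mol; V(NaOH) at equivalence = 0.0008980/0.1151 = 0.007802 L.
At equivalence all the acid is converted to CH3COO-; total volume = 0.01689 + 0.007802 = 0.02469 L, so [CH3COO-] = 0.0008980/0.02469 = 0.03637 M.
Kb = Kw/Ka = 1.0e-14 / 1.8 x 10^-5 = 5.56e-10.
[OH^-] = sqrt(Kb x [CH3COO-]) = sqrt(5.56e-10 x 0.03637) = 4.50e-6 M.
pOH = 5.35, so pH = 14.00 - 5.35 = 8.65.

8.65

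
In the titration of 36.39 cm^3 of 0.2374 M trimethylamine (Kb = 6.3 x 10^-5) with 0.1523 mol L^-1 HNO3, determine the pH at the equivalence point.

n((CH3)3N) = 0.2374 x 0.03639 = 0.008639 mol; V(HNO3) at equivalence = 0.008639/0.1523 = 0.05672 L.
At equivalence the base is fully converted to (CH3)3NH+; total volume = 0.09311 L, so [(CH3)3NH+] = 0.008639/0.09311 = 0.09278 M.
Ka((CH3)3NH+) = Kw/Kb = 1.0e-14 / 6.3 x 10^-5 = 1.59e-10.
[H^+] = sqrt(Ka x [(CH3)3NH+]) = sqrt(1.59e-10 x 0.09278) = 3.84e-6 M.
pH = -log(3.84e-6) = 5.42.

5.42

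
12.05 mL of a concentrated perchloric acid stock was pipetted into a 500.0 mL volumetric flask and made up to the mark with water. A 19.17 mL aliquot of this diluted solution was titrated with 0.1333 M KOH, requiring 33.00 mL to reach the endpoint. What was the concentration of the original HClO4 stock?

9.52 M

n(KOH) = 0.1333 x 0.03300 = 0.004399 mol.
n(HClO4) in the aliquot = 0.004399 mol.
[diluted HClO4] = 0.004399 / 0.01917 = 0.2295 M.
Dilution factor = 500.0/12.05 = 41.49, so [stock] = 0.2295 x 41.49 = 9.52 M.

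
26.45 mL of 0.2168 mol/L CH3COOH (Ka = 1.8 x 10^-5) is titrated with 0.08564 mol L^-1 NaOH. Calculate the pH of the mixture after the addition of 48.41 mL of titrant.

Initial n(CH3COOH) = 0.2168 x 0.02645 = 0.005734 mol.
n(NaOH) added = 0.08564 x 0.04841 = 0.004146 mol, converting that many moles of CH3COOH to CH3COO-.
Remaining n(CH3COOH) = 0.001589 mol; n(CH3COO-) = 0.004146 mol.
By Henderson-Hasselbalch, pH = pKa + log([A^-]/[HA]) = 4.74 + log(0.004146/0.001589) = 4.74 + (+0.42) = 5.16.

5.16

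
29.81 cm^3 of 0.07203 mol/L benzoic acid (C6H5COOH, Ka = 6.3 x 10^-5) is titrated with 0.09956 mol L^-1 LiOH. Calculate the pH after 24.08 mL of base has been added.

n(acid) = 0.07203 x 0.02981 = 0.002147 mol; n(LiOH) added = 0.09956 x 0.02408 = 0.002397 mol.
Base is in excess by 0.002397 - 0.002147 = 0.0002502 mol in a total volume of 0.05389 L.
[OH^-] = 0.0002502/0.05389 = 0.004643 M, so pOH = 2.33 and pH = 14.00 - 2.33 = 11.67.

11.67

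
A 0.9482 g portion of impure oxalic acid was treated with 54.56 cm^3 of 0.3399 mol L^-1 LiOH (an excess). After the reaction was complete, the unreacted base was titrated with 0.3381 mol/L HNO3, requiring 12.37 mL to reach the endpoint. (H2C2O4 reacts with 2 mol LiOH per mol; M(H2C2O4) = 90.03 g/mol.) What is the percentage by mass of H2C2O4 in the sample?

Total n(LiOH) added = 0.3399 x 0.05456 = 0.01854 mol.
n(HNO3) used = 0.3381 x 0.01237 = 0.004182 mol, which equals the excess n(LiOH).
So n(LiOH) consumed by the sample = 0.01854 - 0.004182 = 0.01436 mol.
n(H2C2O4) = 0.01436 / 2 = 0.007181 mol.
mass H2C2O4 = 0.007181 x 90.03 = 0.6465 g, so %H2C2O4 = 0.6465/0.9482 x 100 = 68.2%.

68.2%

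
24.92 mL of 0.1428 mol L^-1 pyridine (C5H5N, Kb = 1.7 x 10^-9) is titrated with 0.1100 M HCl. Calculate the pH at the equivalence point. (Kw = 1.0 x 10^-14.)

n(C5H5N) = 0.1428 x 0.02492 = 0.003559 mol; V(HCl) at equivalence = 0.003559/0.1100 = 0.03235 L.
At equivalence the base is fully converted to C5H5NH+; total volume = 0.05727 L, so [C5H5NH+] = 0.003559/0.05727 = 0.06214 M.
Ka(C5H5NH+) = Kw/Kb = 1.0e-14 / 1.7 x 10^-9 = 5.88e-6.
[H^+] = sqrt(Ka x [C5H5NH+]) = sqrt(5.88e-6 x 0.06214) = 0.000605 M.
pH = -log(0.000605) = 3.22.

3.22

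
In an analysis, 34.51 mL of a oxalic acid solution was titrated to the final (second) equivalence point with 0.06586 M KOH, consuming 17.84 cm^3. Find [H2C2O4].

0.0170 M

n(KOH) = 0.06586 x 0.01784 = 0.001175 mol.
At the final (second) equivalence point, 2 mol OH^- react per mol H2C2O4, so n(H2C2O4) = 0.001175 / 2 = 0.0005875 mol.
[H2C2O4] = 0.0005875 / 0.03451 L = 0.0170 M.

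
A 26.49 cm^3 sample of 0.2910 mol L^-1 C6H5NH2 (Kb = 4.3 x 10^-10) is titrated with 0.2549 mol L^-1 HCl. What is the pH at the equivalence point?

2.75

n(C6H5NH2) = 0.2910 x 0.02649 = 0.007709 mol; V(HCl) at equivalence = 0.007709/0.2549 = 0.03024 L.
At equivalence the base is fully converted to C6H5NH3+; total volume = 0.05673 L, so [C6H5NH3+] = 0.007709/0.05673 = 0.1359 M.
Ka(C6H5NH3+) = Kw/Kb = 1.0e-14 / 4.3 x 10^-10 = 2.33e-5.
[H^+] = sqrt(Ka x [C6H5NH3+]) = sqrt(2.33e-5 x 0.1359) = 0.00178 M.
pH = -log(0.00178) = 2.75.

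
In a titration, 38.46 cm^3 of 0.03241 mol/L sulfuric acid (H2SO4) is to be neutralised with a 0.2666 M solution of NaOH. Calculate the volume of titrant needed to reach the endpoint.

9.35 mL

n(H2SO4) = 0.03241 mol/L x 0.03846 L = 0.001246 mol.
The neutralisation is 1 H2SO4 : 2 NaOH, so n(NaOH) = 0.001246 x 2/1 = 0.002493 mol.
V(NaOH) = 0.002493 / 0.2666 = 0.009351 L = 9.35 mL.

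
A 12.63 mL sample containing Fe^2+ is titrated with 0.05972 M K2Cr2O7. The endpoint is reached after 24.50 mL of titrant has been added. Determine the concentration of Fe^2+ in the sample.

n(K2Cr2O7) = 0.05972 x 0.02450 = 0.001463 mol.
From the balanced equation, 1 mol K2Cr2O7 reacts with 6 mol Fe^2+, so n(Fe^2+) = 0.001463 x 6/1 = 0.008779 mol.
[Fe^2+] = 0.008779 / 0.01263 L = 0.695 M.

0.695 M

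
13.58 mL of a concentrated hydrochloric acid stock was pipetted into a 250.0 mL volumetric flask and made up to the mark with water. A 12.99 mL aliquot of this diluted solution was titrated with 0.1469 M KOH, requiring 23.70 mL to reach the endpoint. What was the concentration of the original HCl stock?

4.93 M

n(KOH) = 0.1469 x 0.02370 = 0.003482 mol.
n(HCl) in the aliquot = 0.003482 mol.
[diluted HCl] = 0.003482 / 0.01299 = 0.2680 M.
Dilution factor = 250.0/13.58 = 18.41, so [stock] = 0.2680 x 18.41 = 4.93 M.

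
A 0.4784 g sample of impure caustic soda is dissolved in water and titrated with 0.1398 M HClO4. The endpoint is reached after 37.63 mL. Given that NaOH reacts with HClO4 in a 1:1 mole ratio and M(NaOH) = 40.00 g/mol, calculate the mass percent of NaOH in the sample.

n(HClO4) = 0.1398 x 0.03763 = 0.005261 mol.
n(NaOH) = 0.005261 / 1 = 0.005261 mol.
mass of NaOH = 0.005261 x 40.00 = 0.2104 g.
% purity = 0.2104 / 0.4784 x 100 = 44.0%.

44.0%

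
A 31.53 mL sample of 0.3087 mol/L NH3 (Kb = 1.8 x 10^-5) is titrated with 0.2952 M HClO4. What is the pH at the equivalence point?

n(NH3) = 0.3087 x 0.03153 = 0.009733 mol; V(HClO4) at equivalence = 0.009733/0.2952 = 0.03297 L.
At equivalence the base is fully converted to NH4+; total volume = 0.06450 L, so [NH4+] = 0.009733/0.06450 = 0.1509 M.
Ka(NH4+) = Kw/Kb = 1.0e-14 / 1.8 x 10^-5 = 5.56e-10.
[H^+] = sqrt(Ka x [NH4+]) = sqrt(5.56e-10 x 0.1509) = 9.16e-6 M.
pH = -log(9.16e-6) = 5.04.

5.04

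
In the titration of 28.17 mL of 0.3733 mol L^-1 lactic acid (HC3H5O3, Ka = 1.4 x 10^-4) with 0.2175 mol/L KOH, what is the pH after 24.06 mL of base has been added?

3.85

Initial n(HC3H5O3) = 0.3733 x 0.02817 = 0.01052 mol.
n(KOH) added = 0.2175 x 0.02406 = 0.005233 mol, converting that many moles of HC3H5O3 to C3H5O3-.
Remaining n(HC3H5O3) = 0.005283 mol; n(C3H5O3-) = 0.005233 mol.
By Henderson-Hasselbalch, pH = pKa + log([A^-]/[HA]) = 3.85 + log(0.005233/0.005283) = 3.85 + (-0.00) = 3.85.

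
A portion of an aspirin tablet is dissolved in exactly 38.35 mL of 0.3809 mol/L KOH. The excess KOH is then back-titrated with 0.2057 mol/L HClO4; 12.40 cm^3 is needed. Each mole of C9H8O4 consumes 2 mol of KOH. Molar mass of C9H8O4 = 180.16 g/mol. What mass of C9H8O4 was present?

1.09 g

Total n(KOH) added = 0.3809 x 0.03835 = 0.01461 mol.
n(HClO4) used = 0.2057 x 0.01240 = 0.002551 mol, which equals the excess n(KOH).
So n(KOH) consumed by the sample = 0.01461 - 0.002551 = 0.01206 mol.
n(C9H8O4) = 0.01206 / 2 = 0.006028 mol.
mass = 0.006028 mol x 180.16 g/mol = 1.09 g.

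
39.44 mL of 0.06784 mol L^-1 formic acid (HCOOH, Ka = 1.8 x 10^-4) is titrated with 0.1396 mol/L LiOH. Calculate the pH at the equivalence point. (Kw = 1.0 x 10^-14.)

n(HCOOH) = 0.06784 x 0.03944 = 0.002676 mol; V(LiOH) at equivalence = 0.002676/0.1396 = 0.01917 L.
At equivalence all the acid is converted to HCOO-; total volume = 0.03944 + 0.01917 = 0.05861 L, so [HCOO-] = 0.002676/0.05861 = 0.04565 M.
Kb = Kw/Ka = 1.0e-14 / 1.8 x 10^-4 = 5.56e-11.
[OH^-] = sqrt(Kb x [HCOO-]) = sqrt(5.56e-11 x 0.04565) = 1.59e-6 M.
pOH = 5.80, so pH = 14.00 - 5.80 = 8.20.

8.20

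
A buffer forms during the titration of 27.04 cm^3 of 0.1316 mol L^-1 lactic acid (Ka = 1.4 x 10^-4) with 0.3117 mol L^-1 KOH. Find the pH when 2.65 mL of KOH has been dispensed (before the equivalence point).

3.33

Initial n(HC3H5O3) = 0.1316 x 0.02704 = 0.003558 mol.
n(KOH) added = 0.3117 x 0.002650 = 0.0008260 mol, converting that many moles of HC3H5O3 to C3H5O3-.
Remaining n(HC3H5O3) = 0.002732 mol; n(C3H5O3-) = 0.0008260 mol.
By Henderson-Hasselbalch, pH = pKa + log([A^-]/[HA]) = 3.85 + log(0.0008260/0.002732) = 3.85 + (-0.52) = 3.33.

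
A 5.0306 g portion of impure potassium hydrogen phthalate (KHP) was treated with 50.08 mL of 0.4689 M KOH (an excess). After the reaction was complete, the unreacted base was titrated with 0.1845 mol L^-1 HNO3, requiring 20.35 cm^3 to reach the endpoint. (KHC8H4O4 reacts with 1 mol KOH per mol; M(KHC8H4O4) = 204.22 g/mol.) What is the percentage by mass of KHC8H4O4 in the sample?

80.1%

Total n(KOH) added = 0.4689 x 0.05008 = 0.02348 mol.
n(HNO3) used = 0.1845 x 0.02035 = 0.003755 mol, which equals the excess n(KOH).
So n(KOH) consumed by the sample = 0.02348 - 0.003755 = 0.01973 mol.
n(KHC8H4O4) = 0.01973 / 1 = 0.01973 mol.
mass KHC8H4O4 = 0.01973 x 204.22 = 4.029 g, so %KHC8H4O4 = 4.029/5.0306 x 100 = 80.1%.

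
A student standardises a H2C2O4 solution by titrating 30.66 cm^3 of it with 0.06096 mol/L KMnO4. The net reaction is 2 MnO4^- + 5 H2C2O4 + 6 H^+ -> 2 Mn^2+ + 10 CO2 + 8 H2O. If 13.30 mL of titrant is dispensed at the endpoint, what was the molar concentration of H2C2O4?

n(KMnO4) = 0.06096 x 0.01330 = 0.0008108 mol.
From the balanced equation, 2 mol KMnO4 reacts with 5 mol H2C2O4, so n(H2C2O4) = 0.0008108 x 5/2 = 0.002027 mol.
[H2C2O4] = 0.002027 / 0.03066 L = 0.0661 M.

0.0661 M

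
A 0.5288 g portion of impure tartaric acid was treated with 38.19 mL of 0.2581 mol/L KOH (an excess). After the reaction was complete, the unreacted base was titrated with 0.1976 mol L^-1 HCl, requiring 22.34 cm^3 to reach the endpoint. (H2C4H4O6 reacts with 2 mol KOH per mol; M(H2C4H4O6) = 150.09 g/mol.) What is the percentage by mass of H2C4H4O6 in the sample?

77.2%

Total n(KOH) added = 0.2581 x 0.03819 = 0.009857 mol.
n(HCl) used = 0.1976 x 0.02234 = 0.004414 mol, which equals the excess n(KOH).
So n(KOH) consumed by the sample = 0.009857 - 0.004414 = 0.005442 mol.
n(H2C4H4O6) = 0.005442 / 2 = 0.002721 mol.
mass H2C4H4O6 = 0.002721 x 150.09 = 0.4084 g, so %H2C4H4O6 = 0.4084/0.5288 x 100 = 77.2%.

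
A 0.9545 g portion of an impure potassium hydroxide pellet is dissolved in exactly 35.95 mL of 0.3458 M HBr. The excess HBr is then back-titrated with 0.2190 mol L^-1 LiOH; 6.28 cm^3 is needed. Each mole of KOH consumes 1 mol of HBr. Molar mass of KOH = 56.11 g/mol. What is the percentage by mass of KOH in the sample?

Total n(HBr) added = 0.3458 x 0.03595 = 0.01243 mol.
n(LiOH) used = 0.2190 x 0.006280 = 0.001375 mol, which equals the excess n(HBr).
So n(HBr) consumed by the sample = 0.01243 - 0.001375 = 0.01106 mol.
n(KOH) = 0.01106 / 1 = 0.01106 mol.
mass KOH = 0.01106 x 56.11 = 0.6204 g, so %KOH = 0.6204/0.9545 x 100 = 65.0%.

65.0%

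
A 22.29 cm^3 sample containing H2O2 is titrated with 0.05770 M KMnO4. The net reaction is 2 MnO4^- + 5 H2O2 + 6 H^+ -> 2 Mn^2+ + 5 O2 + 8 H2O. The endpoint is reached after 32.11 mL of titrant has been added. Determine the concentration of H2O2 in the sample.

0.208 M

n(KMnO4) = 0.05770 x 0.03211 = 0.001853 mol.
From the balanced equation, 2 mol KMnO4 reacts with 5 mol H2O2, so n(H2O2) = 0.001853 x 5/2 = 0.004632 mol.
[H2O2] = 0.004632 / 0.02229 L = 0.208 M.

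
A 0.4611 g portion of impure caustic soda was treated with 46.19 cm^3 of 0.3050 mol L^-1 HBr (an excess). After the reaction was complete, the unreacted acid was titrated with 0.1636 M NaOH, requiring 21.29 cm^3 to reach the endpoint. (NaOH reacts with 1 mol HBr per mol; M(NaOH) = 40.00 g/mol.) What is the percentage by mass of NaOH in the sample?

Total n(HBr) added = 0.3050 x 0.04619 = 0.01409 mol.
n(NaOH) used = 0.1636 x 0.02129 = 0.003483 mol, which equals the excess n(HBr).
So n(HBr) consumed by the sample = 0.01409 - 0.003483 = 0.01060 mol.
n(NaOH) = 0.01060 / 1 = 0.01060 mol.
mass NaOH = 0.01060 x 40.00 = 0.4242 g, so %NaOH = 0.4242/0.4611 x 100 = 92.0%.

92.0%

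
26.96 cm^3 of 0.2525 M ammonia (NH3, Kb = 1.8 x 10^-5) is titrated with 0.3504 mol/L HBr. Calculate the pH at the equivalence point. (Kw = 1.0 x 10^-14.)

n(NH3) = 0.2525 x 0.02696 = 0.006807 mol; V(HBr) at equivalence = 0.006807/0.3504 = 0.01943 L.
At equivalence the base is fully converted to NH4+; total volume = 0.04639 L, so [NH4+] = 0.006807/0.04639 = 0.1468 M.
Ka(NH4+) = Kw/Kb = 1.0e-14 / 1.8 x 10^-5 = 5.56e-10.
[H^+] = sqrt(Ka x [NH4+]) = sqrt(5.56e-10 x 0.1468) = 9.03e-6 M.
pH = -log(9.03e-6) = 5.04.

5.04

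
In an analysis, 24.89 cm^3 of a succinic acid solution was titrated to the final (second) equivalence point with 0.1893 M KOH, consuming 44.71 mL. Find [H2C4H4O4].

n(KOH) = 0.1893 x 0.04471 = 0.008464 mol.
At the final (second) equivalence point, 2 mol OH^- react per mol H2C4H4O4, so n(H2C4H4O4) = 0.008464 / 2 = 0.004232 mol.
[H2C4H4O4] = 0.004232 / 0.02489 L = 0.170 M.

0.170 M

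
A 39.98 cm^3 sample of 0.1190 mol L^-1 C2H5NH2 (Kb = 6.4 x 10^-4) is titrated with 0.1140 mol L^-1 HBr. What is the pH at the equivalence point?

n(C2H5NH2) = 0.1190 x 0.03998 = 0.004758 mol; V(HBr) at equivalence = 0.004758/0.1140 = 0.04173 L.
At equivalence the base is fully converted to C2H5NH3+; total volume = 0.08171 L, so [C2H5NH3+] = 0.004758/0.08171 = 0.05822 M.
Ka(C2H5NH3+) = Kw/Kb = 1.0e-14 / 6.4 x 10^-4 = 1.56e-11.
[H^+] = sqrt(Ka x [C2H5NH3+]) = sqrt(1.56e-11 x 0.05822) = 9.54e-7 M.
pH = -log(9.54e-7) = 6.02.

6.02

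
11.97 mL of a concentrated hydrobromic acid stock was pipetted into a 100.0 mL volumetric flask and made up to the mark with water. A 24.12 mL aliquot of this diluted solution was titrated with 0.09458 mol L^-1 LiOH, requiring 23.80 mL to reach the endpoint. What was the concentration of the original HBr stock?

0.780 M

n(LiOH) = 0.09458 x 0.02380 = 0.002251 mol.
n(HBr) in the aliquot = 0.002251 mol.
[diluted HBr] = 0.002251 / 0.02412 = 0.09333 M.
Dilution factor = 100.0/11.97 = 8.354, so [stock] = 0.09333 x 8.354 = 0.780 M.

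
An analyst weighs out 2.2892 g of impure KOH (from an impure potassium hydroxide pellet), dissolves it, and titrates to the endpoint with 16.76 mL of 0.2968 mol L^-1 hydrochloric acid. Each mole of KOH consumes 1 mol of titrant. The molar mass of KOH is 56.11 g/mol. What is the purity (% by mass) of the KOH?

n(HCl) = 0.2968 x 0.01676 = 0.004974 mol.
n(KOH) = 0.004974 / 1 = 0.004974 mol.
mass of KOH = 0.004974 x 56.11 = 0.2791 g.
% purity = 0.2791 / 2.2892 x 100 = 12.2%.

12.2%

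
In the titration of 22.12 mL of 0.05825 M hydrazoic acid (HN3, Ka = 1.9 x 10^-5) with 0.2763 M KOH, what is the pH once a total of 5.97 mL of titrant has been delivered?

n(acid) = 0.05825 x 0.02212 = 0.001288 mol; n(KOH) added = 0.2763 x 0.005970 = 0.001650 mol.
Base is in excess by 0.001650 - 0.001288 = 0.0003610 mol in a total volume of 0.02809 L.
[OH^-] = 0.0003610/0.02809 = 0.01285 M, so pOH = 1.89 and pH = 14.00 - 1.89 = 12.11.

12.11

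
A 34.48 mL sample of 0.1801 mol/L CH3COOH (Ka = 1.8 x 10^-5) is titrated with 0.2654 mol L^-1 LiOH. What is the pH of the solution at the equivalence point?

8.89

n(CH3COOH) = 0.1801 x 0.03448 = 0.006210 mol; V(LiOH) at equivalence = 0.006210/0.2654 = 0.02340 L.
At equivalence all the acid is converted to CH3COO-; total volume = 0.03448 + 0.02340 = 0.05788 L, so [CH3COO-] = 0.006210/0.05788 = 0.1073 M.
Kb = Kw/Ka = 1.0e-14 / 1.8 x 10^-5 = 5.56e-10.
[OH^-] = sqrt(Kb x [CH3COO-]) = sqrt(5.56e-10 x 0.1073) = 7.72e-6 M.
pOH = 5.11, so pH = 14.00 - 5.11 = 8.89.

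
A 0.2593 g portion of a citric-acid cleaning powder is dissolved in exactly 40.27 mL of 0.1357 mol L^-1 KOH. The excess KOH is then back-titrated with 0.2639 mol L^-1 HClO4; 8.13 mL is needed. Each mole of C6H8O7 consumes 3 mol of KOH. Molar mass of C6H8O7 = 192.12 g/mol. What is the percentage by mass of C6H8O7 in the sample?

82.0%

Total n(KOH) added = 0.1357 x 0.04027 = 0.005465 mol.
n(HClO4) used = 0.2639 x 0.008130 = 0.002146 mol, which equals the excess n(KOH).
So n(KOH) consumed by the sample = 0.005465 - 0.002146 = 0.003319 mol.
n(C6H8O7) = 0.003319 / 3 = 0.001106 mol.
mass C6H8O7 = 0.001106 x 192.12 = 0.2126 g, so %C6H8O7 = 0.2126/0.2593 x 100 = 82.0%.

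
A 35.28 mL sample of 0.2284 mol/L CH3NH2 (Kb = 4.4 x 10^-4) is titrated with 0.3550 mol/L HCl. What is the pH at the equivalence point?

n(CH3NH2) = 0.2284 x 0.03528 = 0.008058 mol; V(HCl) at equivalence = 0.008058/0.3550 = 0.02270 L.
At equivalence the base is fully converted to CH3NH3+; total volume = 0.05798 L, so [CH3NH3+] = 0.008058/0.05798 = 0.1390 M.
Ka(CH3NH3+) = Kw/Kb = 1.0e-14 / 4.4 x 10^-4 = 2.27e-11.
[H^+] = sqrt(Ka x [CH3NH3+]) = sqrt(2.27e-11 x 0.1390) = 1.78e-6 M.
pH = -log(1.78e-6) = 5.75.

5.75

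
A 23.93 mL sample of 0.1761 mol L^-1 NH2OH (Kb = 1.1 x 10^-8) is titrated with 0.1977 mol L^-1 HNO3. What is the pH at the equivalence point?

3.54

n(NH2OH) = 0.1761 x 0.02393 = 0.004214 mol; V(HNO3) at equivalence = 0.004214/0.1977 = 0.02132 L.
At equivalence the base is fully converted to NH3OH+; total volume = 0.04525 L, so [NH3OH+] = 0.004214/0.04525 = 0.09314 M.
Ka(NH3OH+) = Kw/Kb = 1.0e-14 / 1.1 x 10^-8 = 9.09e-7.
[H^+] = sqrt(Ka x [NH3OH+]) = sqrt(9.09e-7 x 0.09314) = 0.000291 M.
pH = -log(0.000291) = 3.54.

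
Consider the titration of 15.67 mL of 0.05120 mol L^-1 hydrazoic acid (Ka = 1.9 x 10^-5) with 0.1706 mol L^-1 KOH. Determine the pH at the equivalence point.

8.66

n(HN3) = 0.05120 x 0.01567 = 0.0008023 mol; V(KOH) at equivalence = 0.0008023/0.1706 = 0.004703 L.
At equivalence all the acid is converted to N3-; total volume = 0.01567 + 0.004703 = 0.02037 L, so [N3-] = 0.0008023/0.02037 = 0.03938 M.
Kb = Kw/Ka = 1.0e-14 / 1.9 x 10^-5 = 5.26e-10.
[OH^-] = sqrt(Kb x [N3-]) = sqrt(5.26e-10 x 0.03938) = 4.55e-6 M.
pOH = 5.34, so pH = 14.00 - 5.34 = 8.66.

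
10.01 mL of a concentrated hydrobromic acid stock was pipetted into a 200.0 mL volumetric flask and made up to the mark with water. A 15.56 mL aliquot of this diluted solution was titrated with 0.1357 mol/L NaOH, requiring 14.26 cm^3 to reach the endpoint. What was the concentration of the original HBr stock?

n(NaOH) = 0.1357 x 0.01426 = 0.001935 mol.
n(HBr) in the aliquot = 0.001935 mol.
[diluted HBr] = 0.001935 / 0.01556 = 0.1244 M.
Dilution factor = 200.0/10.01 = 19.98, so [stock] = 0.1244 x 19.98 = 2.48 M.

2.48 M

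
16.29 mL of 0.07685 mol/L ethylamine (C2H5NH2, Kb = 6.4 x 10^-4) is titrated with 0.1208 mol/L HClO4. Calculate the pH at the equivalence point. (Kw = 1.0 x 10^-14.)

n(C2H5NH2) = 0.07685 x 0.01629 = 0.001252 mol; V(HClO4) at equivalence = 0.001252/0.1208 = 0.01036 L.
At equivalence the base is fully converted to C2H5NH3+; total volume = 0.02665 L, so [C2H5NH3+] = 0.001252/0.02665 = 0.04697 M.
Ka(C2H5NH3+) = Kw/Kb = 1.0e-14 / 6.4 x 10^-4 = 1.56e-11.
[H^+] = sqrt(Ka x [C2H5NH3+]) = sqrt(1.56e-11 x 0.04697) = 8.57e-7 M.
pH = -log(8.57e-7) = 6.07.

6.07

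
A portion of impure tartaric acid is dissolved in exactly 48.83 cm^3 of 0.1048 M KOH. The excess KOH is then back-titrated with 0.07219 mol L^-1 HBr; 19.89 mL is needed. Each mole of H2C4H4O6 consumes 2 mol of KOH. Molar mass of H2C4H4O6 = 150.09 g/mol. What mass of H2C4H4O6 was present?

Total n(KOH) added = 0.1048 x 0.04883 = 0.005117 mol.
n(HBr) used = 0.07219 x 0.01989 = 0.001436 mol, which equals the excess n(KOH).
So n(KOH) consumed by the sample = 0.005117 - 0.001436 = 0.003682 mol.
n(H2C4H4O6) = 0.003682 / 2 = 0.001841 mol.
mass = 0.001841 mol x 150.09 g/mol = 0.276 g.

0.276 g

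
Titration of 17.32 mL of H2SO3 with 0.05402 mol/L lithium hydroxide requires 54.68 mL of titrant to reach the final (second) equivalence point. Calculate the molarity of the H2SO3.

0.0853 M

n(LiOH) = 0.05402 x 0.05468 = 0.002954 mol.
At the final (second) equivalence point, 2 mol OH^- react per mol H2SO3, so n(H2SO3) = 0.002954 / 2 = 0.001477 mol.
[H2SO3] = 0.001477 / 0.01732 L = 0.0853 M.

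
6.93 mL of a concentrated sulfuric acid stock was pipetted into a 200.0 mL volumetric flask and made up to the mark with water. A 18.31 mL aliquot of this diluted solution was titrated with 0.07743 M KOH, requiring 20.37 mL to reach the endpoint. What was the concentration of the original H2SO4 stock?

n(KOH) = 0.07743 x 0.02037 = 0.001577 mol.
n(H2SO4) in the aliquot = 0.001577 x 1/2 = 0.0007886 mol.
[diluted H2SO4] = 0.0007886 / 0.01831 = 0.04307 M.
Dilution factor = 200.0/6.930 = 28.86, so [stock] = 0.04307 x 28.86 = 1.24 M.

1.24 M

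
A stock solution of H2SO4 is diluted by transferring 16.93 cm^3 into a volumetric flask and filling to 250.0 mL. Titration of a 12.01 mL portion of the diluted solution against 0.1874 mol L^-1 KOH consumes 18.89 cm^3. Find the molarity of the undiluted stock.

n(KOH) = 0.1874 x 0.01889 = 0.003540 mol.
n(H2SO4) in the aliquot = 0.003540 x 1/2 = 0.001770 mol.
[diluted H2SO4] = 0.001770 / 0.01201 = 0.1474 M.
Dilution factor = 250.0/16.93 = 14.77, so [stock] = 0.1474 x 14.77 = 2.18 M.

2.18 M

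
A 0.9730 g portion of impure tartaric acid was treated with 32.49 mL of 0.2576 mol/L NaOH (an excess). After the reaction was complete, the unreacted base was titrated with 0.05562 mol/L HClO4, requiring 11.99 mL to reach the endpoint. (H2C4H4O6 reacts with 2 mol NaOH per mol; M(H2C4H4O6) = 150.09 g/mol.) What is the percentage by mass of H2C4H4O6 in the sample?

59.4%

Total n(NaOH) added = 0.2576 x 0.03249 = 0.008369 mol.
n(HClO4) used = 0.05562 x 0.01199 = 0.0006669 mol, which equals the excess n(NaOH).
So n(NaOH) consumed by the sample = 0.008369 - 0.0006669 = 0.007703 mol.
n(H2C4H4O6) = 0.007703 / 2 = 0.003851 mol.
mass H2C4H4O6 = 0.003851 x 150.09 = 0.5780 g, so %H2C4H4O6 = 0.5780/0.9730 x 100 = 59.4%.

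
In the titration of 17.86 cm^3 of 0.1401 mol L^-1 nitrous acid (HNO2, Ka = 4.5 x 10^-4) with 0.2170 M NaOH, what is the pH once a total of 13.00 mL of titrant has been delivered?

12.01

n(acid) = 0.1401 x 0.01786 = 0.002502 mol; n(NaOH) added = 0.2170 x 0.01300 = 0.002821 mol.
Base is in excess by 0.002821 - 0.002502 = 0.0003188 mol in a total volume of 0.03086 L.
[OH^-] = 0.0003188/0.03086 = 0.01033 M, so pOH = 1.99 and pH = 14.00 - 1.99 = 12.01.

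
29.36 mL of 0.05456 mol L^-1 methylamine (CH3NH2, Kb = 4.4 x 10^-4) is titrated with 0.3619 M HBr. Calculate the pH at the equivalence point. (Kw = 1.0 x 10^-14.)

n(CH3NH2) = 0.05456 x 0.02936 = 0.001602 mol; V(HBr) at equivalence = 0.001602/0.3619 = 0.004426 L.
At equivalence the base is fully converted to CH3NH3+; total volume = 0.03379 L, so [CH3NH3+] = 0.001602/0.03379 = 0.04741 M.
Ka(CH3NH3+) = Kw/Kb = 1.0e-14 / 4.4 x 10^-4 = 2.27e-11.
[H^+] = sqrt(Ka x [CH3NH3+]) = sqrt(2.27e-11 x 0.04741) = 1.04e-6 M.
pH = -log(1.04e-6) = 5.98.

5.98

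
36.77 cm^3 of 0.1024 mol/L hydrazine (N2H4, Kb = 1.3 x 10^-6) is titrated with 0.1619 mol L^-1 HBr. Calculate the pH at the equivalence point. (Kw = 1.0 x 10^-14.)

n(N2H4) = 0.1024 x 0.03677 = 0.003765 mol; V(HBr) at equivalence = 0.003765/0.1619 = 0.02326 L.
At equivalence the base is fully converted to N2H5+; total volume = 0.06003 L, so [N2H5+] = 0.003765/0.06003 = 0.06273 M.
Ka(N2H5+) = Kw/Kb = 1.0e-14 / 1.3 x 10^-6 = 7.69e-9.
[H^+] = sqrt(Ka x [N2H5+]) = sqrt(7.69e-9 x 0.06273) = 2.20e-5 M.
pH = -log(2.20e-5) = 4.66.

4.66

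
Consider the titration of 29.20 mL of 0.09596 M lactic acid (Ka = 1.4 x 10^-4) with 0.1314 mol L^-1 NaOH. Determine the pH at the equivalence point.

n(HC3H5O3) = 0.09596 x 0.02920 = 0.002802 mol; V(NaOH) at equivalence = 0.002802/0.1314 = 0.02132 L.
At equivalence all the acid is converted to C3H5O3-; total volume = 0.02920 + 0.02132 = 0.05052 L, so [C3H5O3-] = 0.002802/0.05052 = 0.05546 M.
Kb = Kw/Ka = 1.0e-14 / 1.4 x 10^-4 = 7.14e-11.
[OH^-] = sqrt(Kb x [C3H5O3-]) = sqrt(7.14e-11 x 0.05546) = 1.99e-6 M.
pOH = 5.70, so pH = 14.00 - 5.70 = 8.30.

8.30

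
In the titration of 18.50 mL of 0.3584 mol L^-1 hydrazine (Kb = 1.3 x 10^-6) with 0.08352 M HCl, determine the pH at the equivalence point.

4.64

n(N2H4) = 0.3584 x 0.01850 = 0.006630 mol; V(HCl) at equivalence = 0.006630/0.08352 = 0.07939 L.
At equivalence the base is fully converted to N2H5+; total volume = 0.09789 L, so [N2H5+] = 0.006630/0.09789 = 0.06774 M.
Ka(N2H5+) = Kw/Kb = 1.0e-14 / 1.3 x 10^-6 = 7.69e-9.
[H^+] = sqrt(Ka x [N2H5+]) = sqrt(7.69e-9 x 0.06774) = 2.28e-5 M.
pH = -log(2.28e-5) = 4.64.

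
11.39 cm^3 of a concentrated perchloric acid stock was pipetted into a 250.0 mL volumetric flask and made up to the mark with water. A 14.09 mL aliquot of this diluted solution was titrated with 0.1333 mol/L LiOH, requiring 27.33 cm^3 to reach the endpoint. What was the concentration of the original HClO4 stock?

5.68 M

n(LiOH) = 0.1333 x 0.02733 = 0.003643 mol.
n(HClO4) in the aliquot = 0.003643 mol.
[diluted HClO4] = 0.003643 / 0.01409 = 0.2586 M.
Dilution factor = 250.0/11.39 = 21.95, so [stock] = 0.2586 x 21.95 = 5.68 M.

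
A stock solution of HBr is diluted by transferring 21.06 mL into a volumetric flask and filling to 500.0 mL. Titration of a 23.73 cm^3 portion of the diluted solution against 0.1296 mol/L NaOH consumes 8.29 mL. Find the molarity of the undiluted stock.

1.07 M

n(NaOH) = 0.1296 x 0.008290 = 0.001074 mol.
n(HBr) in the aliquot = 0.001074 mol.
[diluted HBr] = 0.001074 / 0.02373 = 0.04528 M.
Dilution factor = 500.0/21.06 = 23.74, so [stock] = 0.04528 x 23.74 = 1.07 M.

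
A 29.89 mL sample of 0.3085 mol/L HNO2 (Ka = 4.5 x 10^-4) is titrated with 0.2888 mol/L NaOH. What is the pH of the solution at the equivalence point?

n(HNO2) = 0.3085 x 0.02989 = 0.009221 mol; V(NaOH) at equivalence = 0.009221/0.2888 = 0.03193 L.
At equivalence all the acid is converted to NO2-; total volume = 0.02989 + 0.03193 = 0.06182 L, so [NO2-] = 0.009221/0.06182 = 0.1492 M.
Kb = Kw/Ka = 1.0e-14 / 4.5 x 10^-4 = 2.22e-11.
[OH^-] = sqrt(Kb x [NO2-]) = sqrt(2.22e-11 x 0.1492) = 1.82e-6 M.
pOH = 5.74, so pH = 14.00 - 5.74 = 8.26.

8.26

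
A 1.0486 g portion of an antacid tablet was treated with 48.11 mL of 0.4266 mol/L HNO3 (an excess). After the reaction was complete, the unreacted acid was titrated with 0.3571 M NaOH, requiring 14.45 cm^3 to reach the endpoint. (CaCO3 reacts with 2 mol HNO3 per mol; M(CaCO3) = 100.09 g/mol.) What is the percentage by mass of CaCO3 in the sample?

Total n(HNO3) added = 0.4266 x 0.04811 = 0.02052 mol.
n(NaOH) used = 0.3571 x 0.01445 = 0.005160 mol, which equals the excess n(HNO3).
So n(HNO3) consumed by the sample = 0.02052 - 0.005160 = 0.01536 mol.
n(CaCO3) = 0.01536 / 2 = 0.007682 mol.
mass CaCO3 = 0.007682 x 100.09 = 0.7689 g, so %CaCO3 = 0.7689/1.0486 x 100 = 73.3%.

73.3%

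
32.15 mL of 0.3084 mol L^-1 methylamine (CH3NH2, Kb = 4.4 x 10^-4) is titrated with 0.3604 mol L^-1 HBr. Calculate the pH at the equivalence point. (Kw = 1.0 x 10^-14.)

n(CH3NH2) = 0.3084 x 0.03215 = 0.009915 mol; V(HBr) at equivalence = 0.009915/0.3604 = 0.02751 L.
At equivalence the base is fully converted to CH3NH3+; total volume = 0.05966 L, so [CH3NH3+] = 0.009915/0.05966 = 0.1662 M.
Ka(CH3NH3+) = Kw/Kb = 1.0e-14 / 4.4 x 10^-4 = 2.27e-11.
[H^+] = sqrt(Ka x [CH3NH3+]) = sqrt(2.27e-11 x 0.1662) = 1.94e-6 M.
pH = -log(1.94e-6) = 5.71.

5.71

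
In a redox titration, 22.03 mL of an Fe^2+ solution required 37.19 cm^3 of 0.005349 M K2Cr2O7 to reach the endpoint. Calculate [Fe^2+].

0.0542 M

n(K2Cr2O7) = 0.005349 x 0.03719 = 0.0001989 mol.
From the balanced equation, 1 mol K2Cr2O7 reacts with 6 mol Fe^2+, so n(Fe^2+) = 0.0001989 x 6/1 = 0.001194 mol.
[Fe^2+] = 0.001194 / 0.02203 L = 0.0542 M.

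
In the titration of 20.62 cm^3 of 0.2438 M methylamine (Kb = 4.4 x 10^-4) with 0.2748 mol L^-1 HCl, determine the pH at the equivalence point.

5.77

n(CH3NH2) = 0.2438 x 0.02062 = 0.005027 mol; V(HCl) at equivalence = 0.005027/0.2748 = 0.01829 L.
At equivalence the base is fully converted to CH3NH3+; total volume = 0.03891 L, so [CH3NH3+] = 0.005027/0.03891 = 0.1292 M.
Ka(CH3NH3+) = Kw/Kb = 1.0e-14 / 4.4 x 10^-4 = 2.27e-11.
[H^+] = sqrt(Ka x [CH3NH3+]) = sqrt(2.27e-11 x 0.1292) = 1.71e-6 M.
pH = -log(1.71e-6) = 5.77.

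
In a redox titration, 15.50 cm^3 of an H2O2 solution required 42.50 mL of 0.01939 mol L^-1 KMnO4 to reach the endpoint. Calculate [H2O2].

0.133 M

n(KMnO4) = 0.01939 x 0.04250 = 0.0008241 mol.
From the balanced equation, 2 mol KMnO4 reacts with 5 mol H2O2, so n(H2O2) = 0.0008241 x 5/2 = 0.002060 mol.
[H2O2] = 0.002060 / 0.01550 L = 0.133 M.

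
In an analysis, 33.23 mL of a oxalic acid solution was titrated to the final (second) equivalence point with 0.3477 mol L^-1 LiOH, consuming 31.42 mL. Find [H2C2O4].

0.164 M

n(LiOH) = 0.3477 x 0.03142 = 0.01092 mol.
At the final (second) equivalence point, 2 mol OH^- react per mol H2C2O4, so n(H2C2O4) = 0.01092 / 2 = 0.005462 mol.
[H2C2O4] = 0.005462 / 0.03323 L = 0.164 M.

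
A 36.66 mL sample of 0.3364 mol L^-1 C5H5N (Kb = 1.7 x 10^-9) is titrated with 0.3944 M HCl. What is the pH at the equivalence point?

2.99

n(C5H5N) = 0.3364 x 0.03666 = 0.01233 mol; V(HCl) at equivalence = 0.01233/0.3944 = 0.03127 L.
At equivalence the base is fully converted to C5H5NH+; total volume = 0.06793 L, so [C5H5NH+] = 0.01233/0.06793 = 0.1815 M.
Ka(C5H5NH+) = Kw/Kb = 1.0e-14 / 1.7 x 10^-9 = 5.88e-6.
[H^+] = sqrt(Ka x [C5H5NH+]) = sqrt(5.88e-6 x 0.1815) = 0.00103 M.
pH = -log(0.00103) = 2.99.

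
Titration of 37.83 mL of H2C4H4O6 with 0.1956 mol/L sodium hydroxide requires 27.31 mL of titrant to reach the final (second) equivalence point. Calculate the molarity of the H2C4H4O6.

0.0706 M

n(NaOH) = 0.1956 x 0.02731 = 0.005342 mol.
At the final (second) equivalence point, 2 mol OH^- react per mol H2C4H4O6, so n(H2C4H4O6) = 0.005342 / 2 = 0.002671 mol.
[H2C4H4O6] = 0.002671 / 0.03783 L = 0.0706 M.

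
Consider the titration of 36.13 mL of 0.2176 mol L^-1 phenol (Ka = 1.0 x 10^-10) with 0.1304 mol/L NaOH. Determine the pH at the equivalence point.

n(C6H5OH) = 0.2176 x 0.03613 = 0.007862 mol; V(NaOH) at equivalence = 0.007862/0.1304 = 0.06029 L.
At equivalence all the acid is converted to C6H5O-; total volume = 0.03613 + 0.06029 = 0.09642 L, so [C6H5O-] = 0.007862/0.09642 = 0.08154 M.
Kb = Kw/Ka = 1.0e-14 / 1.0 x 10^-10 = 0.000100.
[OH^-] = sqrt(Kb x [C6H5O-]) = sqrt(0.000100 x 0.08154) = 0.00286 M.
pOH = 2.54, so pH = 14.00 - 2.54 = 11.46.

11.46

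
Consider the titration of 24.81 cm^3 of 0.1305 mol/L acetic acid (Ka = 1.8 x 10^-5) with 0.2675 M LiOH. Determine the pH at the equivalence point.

n(CH3COOH) = 0.1305 x 0.02481 = 0.003238 mol; V(LiOH) at equivalence = 0.003238/0.2675 = 0.01210 L.
At equivalence all the acid is converted to CH3COO-; total volume = 0.02481 + 0.01210 = 0.03691 L, so [CH3COO-] = 0.003238/0.03691 = 0.08771 M.
Kb = Kw/Ka = 1.0e-14 / 1.8 x 10^-5 = 5.56e-10.
[OH^-] = sqrt(Kb x [CH3COO-]) = sqrt(5.56e-10 x 0.08771) = 6.98e-6 M.
pOH = 5.16, so pH = 14.00 - 5.16 = 8.84.

8.84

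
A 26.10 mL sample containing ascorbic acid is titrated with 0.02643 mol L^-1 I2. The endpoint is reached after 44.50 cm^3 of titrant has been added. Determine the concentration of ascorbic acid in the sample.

0.0451 M

n(I2) = 0.02643 x 0.04450 = 0.001176 mol.
From the balanced equation, 1 mol I2 reacts with 1 mol ascorbic acid, so n(ascorbic acid) = 0.001176 x 1/1 = 0.001176 mol.
[ascorbic acid] = 0.001176 / 0.02610 L = 0.0451 M.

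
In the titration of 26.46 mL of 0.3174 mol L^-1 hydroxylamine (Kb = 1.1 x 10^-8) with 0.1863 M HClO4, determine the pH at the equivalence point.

3.49

n(NH2OH) = 0.3174 x 0.02646 = 0.008398 mol; V(HClO4) at equivalence = 0.008398/0.1863 = 0.04508 L.
At equivalence the base is fully converted to NH3OH+; total volume = 0.07154 L, so [NH3OH+] = 0.008398/0.07154 = 0.1174 M.
Ka(NH3OH+) = Kw/Kb = 1.0e-14 / 1.1 x 10^-8 = 9.09e-7.
[H^+] = sqrt(Ka x [NH3OH+]) = sqrt(9.09e-7 x 0.1174) = 0.000327 M.
pH = -log(0.000327) = 3.49.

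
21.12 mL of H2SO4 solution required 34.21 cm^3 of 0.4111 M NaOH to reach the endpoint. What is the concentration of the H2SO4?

0.333 M

n(NaOH) delivered = 0.4111 x 0.03421 = 0.01406 mol.
The reaction is 1 H2SO4 + 2 NaOH, so n(H2SO4) = 0.01406 x 1/2 = 0.007032 mol.
[H2SO4] = 0.007032 mol / 0.02112 L = 0.333 M.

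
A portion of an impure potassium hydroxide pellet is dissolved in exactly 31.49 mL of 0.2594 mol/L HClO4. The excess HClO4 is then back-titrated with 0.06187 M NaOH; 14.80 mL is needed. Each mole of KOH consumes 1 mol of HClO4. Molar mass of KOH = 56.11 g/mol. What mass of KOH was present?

0.407 g

Total n(HClO4) added = 0.2594 x 0.03149 = 0.008169 mol.
n(NaOH) used = 0.06187 x 0.01480 = 0.0009157 mol, which equals the excess n(HClO4).
So n(HClO4) consumed by the sample = 0.008169 - 0.0009157 = 0.007253 mol.
n(KOH) = 0.007253 / 1 = 0.007253 mol.
mass = 0.007253 mol x 56.11 g/mol = 0.407 g.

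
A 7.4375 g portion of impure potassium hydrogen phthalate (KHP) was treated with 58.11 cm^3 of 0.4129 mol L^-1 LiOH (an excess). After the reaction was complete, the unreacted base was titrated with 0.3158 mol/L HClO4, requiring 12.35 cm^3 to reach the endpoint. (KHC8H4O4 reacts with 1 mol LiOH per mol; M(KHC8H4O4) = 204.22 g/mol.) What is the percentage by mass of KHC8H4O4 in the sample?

Total n(LiOH) added = 0.4129 x 0.05811 = 0.02399 mol.
n(HClO4) used = 0.3158 x 0.01235 = 0.003900 mol, which equals the excess n(LiOH).
So n(LiOH) consumed by the sample = 0.02399 - 0.003900 = 0.02009 mol.
n(KHC8H4O4) = 0.02009 / 1 = 0.02009 mol.
mass KHC8H4O4 = 0.02009 x 204.22 = 4.103 g, so %KHC8H4O4 = 4.103/7.4375 x 100 = 55.2%.

55.2%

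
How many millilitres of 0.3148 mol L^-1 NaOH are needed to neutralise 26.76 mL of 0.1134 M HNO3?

9.64 mL

n(HNO3) = 0.1134 mol/L x 0.02676 L = 0.003035 mol.
At equivalence n(NaOH) = n(HNO3) = 0.003035 mol.
V(NaOH) = 0.003035 / 0.3148 = 0.009640 L = 9.64 mL.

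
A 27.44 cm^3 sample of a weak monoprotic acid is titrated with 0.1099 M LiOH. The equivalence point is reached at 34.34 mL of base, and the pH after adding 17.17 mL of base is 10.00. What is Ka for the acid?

17.17 mL is half of the equivalence volume, so this is the half-equivalence point where [HA] = [A^-].
At half-equivalence pH = pKa, so pKa = 10.00.
Ka = 10^(-10.00) = 1.0 x 10^-10.

1.0 x 10^-10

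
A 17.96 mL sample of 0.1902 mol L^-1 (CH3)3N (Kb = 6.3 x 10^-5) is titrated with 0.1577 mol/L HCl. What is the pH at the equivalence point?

n((CH3)3N) = 0.1902 x 0.01796 = 0.003416 mol; V(HCl) at equivalence = 0.003416/0.1577 = 0.02166 L.
At equivalence the base is fully converted to (CH3)3NH+; total volume = 0.03962 L, so [(CH3)3NH+] = 0.003416/0.03962 = 0.08622 M.
Ka((CH3)3NH+) = Kw/Kb = 1.0e-14 / 6.3 x 10^-5 = 1.59e-10.
[H^+] = sqrt(Ka x [(CH3)3NH+]) = sqrt(1.59e-10 x 0.08622) = 3.70e-6 M.
pH = -log(3.70e-6) = 5.43.

5.43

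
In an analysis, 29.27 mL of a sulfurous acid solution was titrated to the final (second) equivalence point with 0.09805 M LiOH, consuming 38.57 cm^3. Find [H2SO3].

n(LiOH) = 0.09805 x 0.03857 = 0.003782 mol.
At the final (second) equivalence point, 2 mol OH^- react per mol H2SO3, so n(H2SO3) = 0.003782 / 2 = 0.001891 mol.
[H2SO3] = 0.001891 / 0.02927 L = 0.0646 M.

0.0646 M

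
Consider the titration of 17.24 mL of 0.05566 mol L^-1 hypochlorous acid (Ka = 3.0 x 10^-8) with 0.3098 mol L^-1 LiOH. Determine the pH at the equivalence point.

10.10

n(HClO) = 0.05566 x 0.01724 = 0.0009596 mol; V(LiOH) at equivalence = 0.0009596/0.3098 = 0.003097 L.
At equivalence all the acid is converted to ClO-; total volume = 0.01724 + 0.003097 = 0.02034 L, so [ClO-] = 0.0009596/0.02034 = 0.04718 M.
Kb = Kw/Ka = 1.0e-14 / 3.0 x 10^-8 = 3.33e-7.
[OH^-] = sqrt(Kb x [ClO-]) = sqrt(3.33e-7 x 0.04718) = 0.000125 M.
pOH = 3.90, so pH = 14.00 - 3.90 = 10.10.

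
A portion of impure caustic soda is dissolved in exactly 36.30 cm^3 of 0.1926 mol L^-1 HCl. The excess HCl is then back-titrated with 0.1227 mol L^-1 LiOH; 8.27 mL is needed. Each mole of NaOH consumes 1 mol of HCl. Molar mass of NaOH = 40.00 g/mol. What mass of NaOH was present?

Total n(HCl) added = 0.1926 x 0.03630 = 0.006991 mol.
n(LiOH) used = 0.1227 x 0.008270 = 0.001015 mol, which equals the excess n(HCl).
So n(HCl) consumed by the sample = 0.006991 - 0.001015 = 0.005977 mol.
n(NaOH) = 0.005977 / 1 = 0.005977 mol.
mass = 0.005977 mol x 40.00 g/mol = 0.239 g.

0.239 g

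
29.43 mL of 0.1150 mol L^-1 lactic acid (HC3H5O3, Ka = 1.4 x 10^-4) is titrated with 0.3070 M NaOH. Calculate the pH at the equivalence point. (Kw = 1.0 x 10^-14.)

8.39

n(HC3H5O3) = 0.1150 x 0.02943 = 0.003384 mol; V(NaOH) at equivalence = 0.003384/0.3070 = 0.01102 L.
At equivalence all the acid is converted to C3H5O3-; total volume = 0.02943 + 0.01102 = 0.04045 L, so [C3H5O3-] = 0.003384/0.04045 = 0.08366 M.
Kb = Kw/Ka = 1.0e-14 / 1.4 x 10^-4 = 7.14e-11.
[OH^-] = sqrt(Kb x [C3H5O3-]) = sqrt(7.14e-11 x 0.08366) = 2.44e-6 M.
pOH = 5.61, so pH = 14.00 - 5.61 = 8.39.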